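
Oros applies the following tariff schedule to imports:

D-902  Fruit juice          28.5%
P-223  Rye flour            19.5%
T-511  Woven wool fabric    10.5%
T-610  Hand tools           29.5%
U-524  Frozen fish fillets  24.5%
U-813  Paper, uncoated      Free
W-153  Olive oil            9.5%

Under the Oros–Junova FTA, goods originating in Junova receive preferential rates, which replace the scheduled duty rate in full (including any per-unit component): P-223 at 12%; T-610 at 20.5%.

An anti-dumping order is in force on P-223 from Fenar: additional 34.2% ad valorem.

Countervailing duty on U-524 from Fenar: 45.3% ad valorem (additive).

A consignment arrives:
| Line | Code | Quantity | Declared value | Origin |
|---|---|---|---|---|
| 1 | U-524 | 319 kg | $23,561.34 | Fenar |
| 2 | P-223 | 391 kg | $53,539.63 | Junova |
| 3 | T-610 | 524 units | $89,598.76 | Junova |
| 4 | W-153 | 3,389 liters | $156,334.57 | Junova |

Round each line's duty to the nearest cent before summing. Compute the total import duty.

Line 1 (U-524, Fenar, 319 kg, $23,561.34):
Base rate for U-524 is 24.5%.
Additional duty on U-524 from Fenar: +45.3%. Applied ad valorem rate: 24.5% + 45.3% = 69.8%.
Duty = $23,561.34 × 69.8% = $16,445.82.
Line 2 (P-223, Junova, 391 kg, $53,539.63):
Base rate for P-223 is 19.5%.
Origin Junova qualifies under the Oros–Junova agreement and P-223 is covered: preferential rate 12% applies instead.
The additional-duty order on P-223 targets Fenar, not Junova; it does not apply.
Duty = $53,539.63 × 12% = $6,424.76.
Line 3 (T-610, Junova, 524 units, $89,598.76):
Base rate for T-610 is 29.5%.
Origin Junova qualifies under the Oros–Junova agreement and T-610 is covered: preferential rate 20.5% applies instead.
Duty = $89,598.76 × 20.5% = $18,367.75.
Line 4 (W-153, Junova, 3,389 liters, $156,334.57):
Base rate for W-153 is 9.5%.
Origin Junova is the FTA partner but W-153 is not on the preference list; base rate stands.
Duty = $156,334.57 × 9.5% = $14,851.78.
Total = $16,445.82 + $6,424.76 + $18,367.75 + $14,851.78 = $56,090.11.

$56,090.11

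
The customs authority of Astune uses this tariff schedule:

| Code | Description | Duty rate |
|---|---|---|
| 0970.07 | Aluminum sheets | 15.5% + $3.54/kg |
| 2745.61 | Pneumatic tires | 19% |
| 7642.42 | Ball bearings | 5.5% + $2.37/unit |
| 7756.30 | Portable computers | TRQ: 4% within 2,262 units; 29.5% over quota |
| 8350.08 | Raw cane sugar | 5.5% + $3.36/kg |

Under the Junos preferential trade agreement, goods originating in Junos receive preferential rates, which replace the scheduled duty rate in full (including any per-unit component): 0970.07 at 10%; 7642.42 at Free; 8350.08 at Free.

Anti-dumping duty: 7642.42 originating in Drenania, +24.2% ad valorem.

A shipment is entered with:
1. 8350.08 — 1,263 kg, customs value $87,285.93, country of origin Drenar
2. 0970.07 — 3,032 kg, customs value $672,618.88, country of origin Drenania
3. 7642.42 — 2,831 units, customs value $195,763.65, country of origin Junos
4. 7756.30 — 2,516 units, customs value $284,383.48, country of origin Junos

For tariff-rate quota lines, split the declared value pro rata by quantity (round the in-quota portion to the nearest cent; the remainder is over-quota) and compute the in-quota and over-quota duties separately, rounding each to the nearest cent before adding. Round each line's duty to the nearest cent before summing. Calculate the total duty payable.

Line 1 (8350.08, Drenar, 1,263 kg, $87,285.93):
Base rate for 8350.08 is 5.5% + $3.36/kg.
8350.08 has an FTA preferential rate, but origin Drenar is not Junos; base rate stands.
Duty = $87,285.93 × 5.5% + 1,263 × $3.36 = $9,044.41.
Line 2 (0970.07, Drenania, 3,032 kg, $672,618.88):
Base rate for 0970.07 is 15.5% + $3.54/kg.
0970.07 has an FTA preferential rate, but origin Drenania is not Junos; base rate stands.
Duty = $672,618.88 × 15.5% + 3,032 × $3.54 = $114,989.21.
Line 3 (7642.42, Junos, 2,831 units, $195,763.65):
Base rate for 7642.42 is 5.5% + $2.37/unit.
Origin Junos qualifies under the Astune–Junos agreement and 7642.42 is covered: preferential rate Free applies instead.
The additional-duty order on 7642.42 targets Drenania, not Junos; it does not apply.
Duty = $195,763.65 × 0% = $0.00.
Line 4 (7756.30, Junos, 2,516 units, $284,383.48):
Code 7756.30 is under a tariff-rate quota (threshold 2,262 units). In-quota: 2,262 units at 4%; over-quota: 254 units at 29.5%.
Pro-rata value split: in-quota = $284,383.48 × 2,262/2,516 = $255,673.86; over-quota = $284,383.48 − $255,673.86 = $28,709.62.
In-quota duty = $255,673.86 × 4% = $10,226.95. Over-quota duty = $28,709.62 × 29.5% = $8,469.34.
Line duty = $10,226.95 + $8,469.34 = $18,696.29.
Total = $9,044.41 + $114,989.21 + $0.00 + $18,696.29 = $142,729.91.

$142,729.91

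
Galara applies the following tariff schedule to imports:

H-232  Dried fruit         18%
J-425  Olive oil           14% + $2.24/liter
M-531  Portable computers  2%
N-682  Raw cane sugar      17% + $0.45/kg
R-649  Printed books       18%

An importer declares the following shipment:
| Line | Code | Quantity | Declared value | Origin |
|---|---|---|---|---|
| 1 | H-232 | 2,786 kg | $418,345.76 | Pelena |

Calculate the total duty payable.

Line 1 (H-232, Pelena, 2,786 kg, $418,345.76):
Base rate for H-232 is 18%.
Duty = $418,345.76 × 18% = $75,302.24.

$75,302.24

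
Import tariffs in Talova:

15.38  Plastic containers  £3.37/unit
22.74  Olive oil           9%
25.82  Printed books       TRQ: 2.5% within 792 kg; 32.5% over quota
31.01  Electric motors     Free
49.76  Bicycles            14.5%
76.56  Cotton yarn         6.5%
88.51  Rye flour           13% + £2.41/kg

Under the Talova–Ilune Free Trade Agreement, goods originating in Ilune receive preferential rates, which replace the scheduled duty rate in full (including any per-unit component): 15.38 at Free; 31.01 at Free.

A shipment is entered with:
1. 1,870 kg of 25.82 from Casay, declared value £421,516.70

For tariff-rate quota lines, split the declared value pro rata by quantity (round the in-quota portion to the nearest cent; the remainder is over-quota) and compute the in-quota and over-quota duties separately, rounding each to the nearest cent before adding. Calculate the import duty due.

£83,435.51

Line 1 (25.82, Casay, 1,870 kg, £421,516.70):
Code 25.82 is under a tariff-rate quota (threshold 792 kg). In-quota: 792 kg at 2.5%; over-quota: 1,078 kg at 32.5%.
Pro-rata value split: in-quota = £421,516.70 × 792/1,870 = £178,524.72; over-quota = £421,516.70 − £178,524.72 = £242,991.98.
In-quota duty = £178,524.72 × 2.5% = £4,463.12. Over-quota duty = £242,991.98 × 32.5% = £78,972.39.
Line duty = £4,463.12 + £78,972.39 = £83,435.51.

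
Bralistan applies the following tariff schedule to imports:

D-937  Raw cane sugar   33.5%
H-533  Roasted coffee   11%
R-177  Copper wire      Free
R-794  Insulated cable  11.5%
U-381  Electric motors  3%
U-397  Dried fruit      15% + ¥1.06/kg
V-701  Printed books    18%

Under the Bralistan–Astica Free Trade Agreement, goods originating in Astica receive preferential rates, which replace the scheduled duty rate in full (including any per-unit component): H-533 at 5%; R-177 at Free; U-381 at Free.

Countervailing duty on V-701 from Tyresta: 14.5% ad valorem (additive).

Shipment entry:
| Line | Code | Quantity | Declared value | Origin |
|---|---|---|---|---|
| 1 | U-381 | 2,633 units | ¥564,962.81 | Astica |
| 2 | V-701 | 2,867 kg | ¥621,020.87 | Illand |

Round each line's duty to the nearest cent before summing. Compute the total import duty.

Line 1 (U-381, Astica, 2,633 units, ¥564,962.81):
Base rate for U-381 is 3%.
Origin Astica qualifies under the Bralistan–Astica agreement and U-381 is covered: preferential rate Free applies instead.
Duty = ¥564,962.81 × 0% = ¥0.00.
Line 2 (V-701, Illand, 2,867 kg, ¥621,020.87):
Base rate for V-701 is 18%.
The additional-duty order on V-701 targets Tyresta, not Illand; it does not apply.
Duty = ¥621,020.87 × 18% = ¥111,783.76.
Total = ¥0.00 + ¥111,783.76 = ¥111,783.76.

¥111,783.76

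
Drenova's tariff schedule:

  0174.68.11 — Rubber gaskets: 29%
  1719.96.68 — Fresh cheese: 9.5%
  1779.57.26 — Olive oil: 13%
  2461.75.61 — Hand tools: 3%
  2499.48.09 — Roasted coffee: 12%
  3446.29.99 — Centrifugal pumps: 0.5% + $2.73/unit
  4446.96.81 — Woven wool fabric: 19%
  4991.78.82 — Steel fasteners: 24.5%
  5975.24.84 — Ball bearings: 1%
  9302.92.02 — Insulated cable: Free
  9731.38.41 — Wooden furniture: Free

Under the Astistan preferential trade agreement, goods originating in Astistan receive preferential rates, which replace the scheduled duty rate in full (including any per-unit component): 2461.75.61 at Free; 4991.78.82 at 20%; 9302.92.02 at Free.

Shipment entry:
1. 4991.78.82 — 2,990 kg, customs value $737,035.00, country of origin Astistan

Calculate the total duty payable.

$147,407.00

Line 1 (4991.78.82, Astistan, 2,990 kg, $737,035.00):
Base rate for 4991.78.82 is 24.5%.
Origin Astistan qualifies under the Drenova–Astistan agreement and 4991.78.82 is covered: preferential rate 20% applies instead.
Duty = $737,035.00 × 20% = $147,407.00.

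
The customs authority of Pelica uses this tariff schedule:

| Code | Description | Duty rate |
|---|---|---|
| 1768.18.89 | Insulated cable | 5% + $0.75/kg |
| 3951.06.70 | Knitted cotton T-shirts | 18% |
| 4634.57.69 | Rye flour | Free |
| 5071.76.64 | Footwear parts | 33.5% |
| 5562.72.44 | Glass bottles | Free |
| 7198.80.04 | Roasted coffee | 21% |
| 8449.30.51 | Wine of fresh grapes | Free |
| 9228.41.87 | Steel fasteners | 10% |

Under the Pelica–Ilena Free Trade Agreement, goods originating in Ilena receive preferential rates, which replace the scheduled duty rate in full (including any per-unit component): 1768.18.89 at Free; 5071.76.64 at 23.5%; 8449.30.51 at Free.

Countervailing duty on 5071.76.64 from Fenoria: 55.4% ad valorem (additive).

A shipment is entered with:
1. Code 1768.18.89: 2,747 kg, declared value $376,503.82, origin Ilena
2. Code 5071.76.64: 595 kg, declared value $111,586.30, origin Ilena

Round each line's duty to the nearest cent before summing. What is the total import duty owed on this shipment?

Line 1 (1768.18.89, Ilena, 2,747 kg, $376,503.82):
Base rate for 1768.18.89 is 5% + $0.75/kg.
Origin Ilena qualifies under the Pelica–Ilena agreement and 1768.18.89 is covered: preferential rate Free applies instead.
Duty = $376,503.82 × 0% = $0.00.
Line 2 (5071.76.64, Ilena, 595 kg, $111,586.30):
Base rate for 5071.76.64 is 33.5%.
Origin Ilena qualifies under the Pelica–Ilena agreement and 5071.76.64 is covered: preferential rate 23.5% applies instead.
The additional-duty order on 5071.76.64 targets Fenoria, not Ilena; it does not apply.
Duty = $111,586.30 × 23.5% = $26,222.78.
Total = $0.00 + $26,222.78 = $26,222.78.

$26,222.78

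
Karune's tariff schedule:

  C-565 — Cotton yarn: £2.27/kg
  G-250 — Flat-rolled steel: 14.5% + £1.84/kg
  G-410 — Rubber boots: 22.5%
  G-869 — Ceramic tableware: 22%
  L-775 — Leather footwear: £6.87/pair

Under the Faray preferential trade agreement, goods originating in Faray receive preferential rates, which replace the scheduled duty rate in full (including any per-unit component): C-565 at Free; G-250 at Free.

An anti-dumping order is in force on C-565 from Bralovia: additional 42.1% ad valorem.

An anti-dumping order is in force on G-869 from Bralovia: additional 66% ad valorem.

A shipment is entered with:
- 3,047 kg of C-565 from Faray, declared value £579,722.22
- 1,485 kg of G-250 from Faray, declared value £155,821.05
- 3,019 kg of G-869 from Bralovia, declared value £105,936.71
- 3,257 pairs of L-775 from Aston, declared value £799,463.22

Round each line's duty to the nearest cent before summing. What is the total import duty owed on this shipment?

£115,599.89

Line 1 (C-565, Faray, 3,047 kg, £579,722.22):
Base rate for C-565 is £2.27/kg.
Origin Faray qualifies under the Karune–Faray agreement and C-565 is covered: preferential rate Free applies instead.
The additional-duty order on C-565 targets Bralovia, not Faray; it does not apply.
Duty = £579,722.22 × 0% = £0.00.
Line 2 (G-250, Faray, 1,485 kg, £155,821.05):
Base rate for G-250 is 14.5% + £1.84/kg.
Origin Faray qualifies under the Karune–Faray agreement and G-250 is covered: preferential rate Free applies instead.
Duty = £155,821.05 × 0% = £0.00.
Line 3 (G-869, Bralovia, 3,019 kg, £105,936.71):
Base rate for G-869 is 22%.
Additional duty on G-869 from Bralovia: +66%. Applied ad valorem rate: 22% + 66% = 88%.
Duty = £105,936.71 × 88% = £93,224.30.
Line 4 (L-775, Aston, 3,257 pairs, £799,463.22):
Base rate for L-775 is £6.87/pair.
Duty = 3,257 × £6.87 = £22,375.59.
Total = £0.00 + £0.00 + £93,224.30 + £22,375.59 = £115,599.89.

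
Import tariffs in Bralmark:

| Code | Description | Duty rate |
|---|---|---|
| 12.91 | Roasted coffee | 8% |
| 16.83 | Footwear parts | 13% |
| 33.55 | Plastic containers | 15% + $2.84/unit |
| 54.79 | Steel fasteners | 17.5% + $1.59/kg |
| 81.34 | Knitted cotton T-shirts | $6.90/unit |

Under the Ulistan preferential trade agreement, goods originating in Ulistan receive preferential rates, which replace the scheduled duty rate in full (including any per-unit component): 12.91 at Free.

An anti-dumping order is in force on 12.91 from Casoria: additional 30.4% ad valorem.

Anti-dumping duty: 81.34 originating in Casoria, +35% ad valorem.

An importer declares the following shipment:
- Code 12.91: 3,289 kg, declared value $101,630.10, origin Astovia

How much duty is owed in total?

Line 1 (12.91, Astovia, 3,289 kg, $101,630.10):
Base rate for 12.91 is 8%.
12.91 has an FTA preferential rate, but origin Astovia is not Ulistan; base rate stands.
The additional-duty order on 12.91 targets Casoria, not Astovia; it does not apply.
Duty = $101,630.10 × 8% = $8,130.41.

$8,130.41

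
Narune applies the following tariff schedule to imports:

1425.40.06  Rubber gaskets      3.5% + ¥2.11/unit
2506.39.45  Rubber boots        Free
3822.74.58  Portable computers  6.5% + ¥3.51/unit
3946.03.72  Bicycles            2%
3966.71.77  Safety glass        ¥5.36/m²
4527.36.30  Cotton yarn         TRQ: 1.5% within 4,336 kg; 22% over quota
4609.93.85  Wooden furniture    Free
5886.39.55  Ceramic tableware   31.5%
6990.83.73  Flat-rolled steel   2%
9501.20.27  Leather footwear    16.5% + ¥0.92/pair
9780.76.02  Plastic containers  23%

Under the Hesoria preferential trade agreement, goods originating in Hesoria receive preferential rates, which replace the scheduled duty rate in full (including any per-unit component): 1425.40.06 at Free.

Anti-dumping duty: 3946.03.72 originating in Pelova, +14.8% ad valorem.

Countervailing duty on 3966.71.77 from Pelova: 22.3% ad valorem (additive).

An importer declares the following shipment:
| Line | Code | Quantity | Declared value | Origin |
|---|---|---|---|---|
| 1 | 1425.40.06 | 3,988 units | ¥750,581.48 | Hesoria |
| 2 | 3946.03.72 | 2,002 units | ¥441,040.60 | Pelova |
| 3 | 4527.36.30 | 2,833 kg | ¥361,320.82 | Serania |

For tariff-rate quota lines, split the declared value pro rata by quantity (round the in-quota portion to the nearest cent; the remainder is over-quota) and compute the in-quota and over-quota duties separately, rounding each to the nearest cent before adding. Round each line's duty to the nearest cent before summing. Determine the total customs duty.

¥79,514.63

Line 1 (1425.40.06, Hesoria, 3,988 units, ¥750,581.48):
Base rate for 1425.40.06 is 3.5% + ¥2.11/unit.
Origin Hesoria qualifies under the Narune–Hesoria agreement and 1425.40.06 is covered: preferential rate Free applies instead.
Duty = ¥750,581.48 × 0% = ¥0.00.
Line 2 (3946.03.72, Pelova, 2,002 units, ¥441,040.60):
Base rate for 3946.03.72 is 2%.
Additional duty on 3946.03.72 from Pelova: +14.8%. Applied ad valorem rate: 2% + 14.8% = 16.8%.
Duty = ¥441,040.60 × 16.8% = ¥74,094.82.
Line 3 (4527.36.30, Serania, 2,833 kg, ¥361,320.82):
Code 4527.36.30 is under a tariff-rate quota (threshold 4,336 kg). Quantity 2,833 kg is within the quota, so the in-quota rate 1.5% applies to the full value.
Duty = ¥361,320.82 × 1.5% = ¥5,419.81.
Total = ¥0.00 + ¥74,094.82 + ¥5,419.81 = ¥79,514.63.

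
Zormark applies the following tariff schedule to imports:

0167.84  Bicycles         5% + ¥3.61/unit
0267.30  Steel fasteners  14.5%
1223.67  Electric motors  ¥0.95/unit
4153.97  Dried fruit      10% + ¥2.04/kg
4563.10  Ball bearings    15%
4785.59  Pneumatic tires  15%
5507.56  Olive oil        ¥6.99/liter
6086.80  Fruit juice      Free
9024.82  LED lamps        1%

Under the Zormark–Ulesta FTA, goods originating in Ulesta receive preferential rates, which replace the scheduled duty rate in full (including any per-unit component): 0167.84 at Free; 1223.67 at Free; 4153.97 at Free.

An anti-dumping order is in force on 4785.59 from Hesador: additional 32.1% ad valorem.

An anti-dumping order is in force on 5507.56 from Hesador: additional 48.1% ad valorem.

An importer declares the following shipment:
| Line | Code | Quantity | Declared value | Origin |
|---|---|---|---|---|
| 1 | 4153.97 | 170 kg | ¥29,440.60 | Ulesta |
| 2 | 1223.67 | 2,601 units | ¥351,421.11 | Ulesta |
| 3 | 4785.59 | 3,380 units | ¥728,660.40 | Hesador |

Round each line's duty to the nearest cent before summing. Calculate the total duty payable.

¥343,199.05

Line 1 (4153.97, Ulesta, 170 kg, ¥29,440.60):
Base rate for 4153.97 is 10% + ¥2.04/kg.
Origin Ulesta qualifies under the Zormark–Ulesta agreement and 4153.97 is covered: preferential rate Free applies instead.
Duty = ¥29,440.60 × 0% = ¥0.00.
Line 2 (1223.67, Ulesta, 2,601 units, ¥351,421.11):
Base rate for 1223.67 is ¥0.95/unit.
Origin Ulesta qualifies under the Zormark–Ulesta agreement and 1223.67 is covered: preferential rate Free applies instead.
Duty = ¥351,421.11 × 0% = ¥0.00.
Line 3 (4785.59, Hesador, 3,380 units, ¥728,660.40):
Base rate for 4785.59 is 15%.
Additional duty on 4785.59 from Hesador: +32.1%. Applied ad valorem rate: 15% + 32.1% = 47.1%.
Duty = ¥728,660.40 × 47.1% = ¥343,199.05.
Total = ¥0.00 + ¥0.00 + ¥343,199.05 = ¥343,199.05.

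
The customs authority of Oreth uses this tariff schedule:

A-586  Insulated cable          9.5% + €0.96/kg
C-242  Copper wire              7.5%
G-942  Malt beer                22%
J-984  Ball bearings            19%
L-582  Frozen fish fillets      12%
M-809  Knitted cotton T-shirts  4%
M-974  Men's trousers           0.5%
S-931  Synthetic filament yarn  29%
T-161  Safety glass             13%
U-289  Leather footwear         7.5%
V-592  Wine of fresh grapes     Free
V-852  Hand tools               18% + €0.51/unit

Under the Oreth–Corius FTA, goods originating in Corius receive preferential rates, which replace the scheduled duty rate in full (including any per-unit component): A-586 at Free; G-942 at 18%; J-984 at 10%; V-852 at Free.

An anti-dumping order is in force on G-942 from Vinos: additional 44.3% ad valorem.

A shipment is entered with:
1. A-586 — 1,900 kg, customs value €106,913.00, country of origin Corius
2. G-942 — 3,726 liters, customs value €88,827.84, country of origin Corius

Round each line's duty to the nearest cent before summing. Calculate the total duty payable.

€15,989.01

Line 1 (A-586, Corius, 1,900 kg, €106,913.00):
Base rate for A-586 is 9.5% + €0.96/kg.
Origin Corius qualifies under the Oreth–Corius agreement and A-586 is covered: preferential rate Free applies instead.
Duty = €106,913.00 × 0% = €0.00.
Line 2 (G-942, Corius, 3,726 liters, €88,827.84):
Base rate for G-942 is 22%.
Origin Corius qualifies under the Oreth–Corius agreement and G-942 is covered: preferential rate 18% applies instead.
The additional-duty order on G-942 targets Vinos, not Corius; it does not apply.
Duty = €88,827.84 × 18% = €15,989.01.
Total = €0.00 + €15,989.01 = €15,989.01.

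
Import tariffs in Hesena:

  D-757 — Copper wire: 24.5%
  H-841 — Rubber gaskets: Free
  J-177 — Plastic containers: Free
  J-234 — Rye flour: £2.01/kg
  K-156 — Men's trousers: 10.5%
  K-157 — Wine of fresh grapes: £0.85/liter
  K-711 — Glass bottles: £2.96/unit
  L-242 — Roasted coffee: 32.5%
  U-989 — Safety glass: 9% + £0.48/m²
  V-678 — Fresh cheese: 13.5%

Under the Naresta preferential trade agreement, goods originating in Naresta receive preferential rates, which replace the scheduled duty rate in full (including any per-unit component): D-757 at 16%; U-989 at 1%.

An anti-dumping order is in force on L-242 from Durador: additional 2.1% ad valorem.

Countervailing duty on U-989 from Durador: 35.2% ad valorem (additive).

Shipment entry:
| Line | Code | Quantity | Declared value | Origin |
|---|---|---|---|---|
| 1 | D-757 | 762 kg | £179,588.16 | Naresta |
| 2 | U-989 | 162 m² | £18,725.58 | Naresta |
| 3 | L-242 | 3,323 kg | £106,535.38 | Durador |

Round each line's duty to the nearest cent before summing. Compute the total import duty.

£65,782.61

Line 1 (D-757, Naresta, 762 kg, £179,588.16):
Base rate for D-757 is 24.5%.
Origin Naresta qualifies under the Hesena–Naresta agreement and D-757 is covered: preferential rate 16% applies instead.
Duty = £179,588.16 × 16% = £28,734.11.
Line 2 (U-989, Naresta, 162 m², £18,725.58):
Base rate for U-989 is 9% + £0.48/m².
Origin Naresta qualifies under the Hesena–Naresta agreement and U-989 is covered: preferential rate 1% applies instead.
The additional-duty order on U-989 targets Durador, not Naresta; it does not apply.
Duty = £18,725.58 × 1% = £187.26.
Line 3 (L-242, Durador, 3,323 kg, £106,535.38):
Base rate for L-242 is 32.5%.
Additional duty on L-242 from Durador: +2.1%. Applied ad valorem rate: 32.5% + 2.1% = 34.6%.
Duty = £106,535.38 × 34.6% = £36,861.24.
Total = £28,734.11 + £187.26 + £36,861.24 = £65,782.61.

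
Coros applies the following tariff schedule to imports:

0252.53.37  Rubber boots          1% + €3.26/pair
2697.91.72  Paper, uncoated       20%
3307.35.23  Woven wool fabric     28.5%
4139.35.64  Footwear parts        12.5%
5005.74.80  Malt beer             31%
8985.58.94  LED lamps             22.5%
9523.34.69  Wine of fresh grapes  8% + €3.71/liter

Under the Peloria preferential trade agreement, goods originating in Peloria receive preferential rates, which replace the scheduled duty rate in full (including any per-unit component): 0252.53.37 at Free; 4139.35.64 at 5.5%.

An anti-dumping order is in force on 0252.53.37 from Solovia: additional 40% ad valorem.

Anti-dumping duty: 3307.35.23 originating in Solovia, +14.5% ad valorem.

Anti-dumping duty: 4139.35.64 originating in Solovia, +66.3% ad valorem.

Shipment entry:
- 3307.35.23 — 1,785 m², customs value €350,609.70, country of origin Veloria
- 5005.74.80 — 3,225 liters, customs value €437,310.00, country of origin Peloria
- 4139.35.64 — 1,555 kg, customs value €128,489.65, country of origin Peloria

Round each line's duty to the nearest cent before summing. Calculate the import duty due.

€242,556.79

Line 1 (3307.35.23, Veloria, 1,785 m², €350,609.70):
Base rate for 3307.35.23 is 28.5%.
The additional-duty order on 3307.35.23 targets Solovia, not Veloria; it does not apply.
Duty = €350,609.70 × 28.5% = €99,923.76.
Line 2 (5005.74.80, Peloria, 3,225 liters, €437,310.00):
Base rate for 5005.74.80 is 31%.
Origin Peloria is the FTA partner but 5005.74.80 is not on the preference list; base rate stands.
Duty = €437,310.00 × 31% = €135,566.10.
Line 3 (4139.35.64, Peloria, 1,555 kg, €128,489.65):
Base rate for 4139.35.64 is 12.5%.
Origin Peloria qualifies under the Coros–Peloria agreement and 4139.35.64 is covered: preferential rate 5.5% applies instead.
The additional-duty order on 4139.35.64 targets Solovia, not Peloria; it does not apply.
Duty = €128,489.65 × 5.5% = €7,066.93.
Total = €99,923.76 + €135,566.10 + €7,066.93 = €242,556.79.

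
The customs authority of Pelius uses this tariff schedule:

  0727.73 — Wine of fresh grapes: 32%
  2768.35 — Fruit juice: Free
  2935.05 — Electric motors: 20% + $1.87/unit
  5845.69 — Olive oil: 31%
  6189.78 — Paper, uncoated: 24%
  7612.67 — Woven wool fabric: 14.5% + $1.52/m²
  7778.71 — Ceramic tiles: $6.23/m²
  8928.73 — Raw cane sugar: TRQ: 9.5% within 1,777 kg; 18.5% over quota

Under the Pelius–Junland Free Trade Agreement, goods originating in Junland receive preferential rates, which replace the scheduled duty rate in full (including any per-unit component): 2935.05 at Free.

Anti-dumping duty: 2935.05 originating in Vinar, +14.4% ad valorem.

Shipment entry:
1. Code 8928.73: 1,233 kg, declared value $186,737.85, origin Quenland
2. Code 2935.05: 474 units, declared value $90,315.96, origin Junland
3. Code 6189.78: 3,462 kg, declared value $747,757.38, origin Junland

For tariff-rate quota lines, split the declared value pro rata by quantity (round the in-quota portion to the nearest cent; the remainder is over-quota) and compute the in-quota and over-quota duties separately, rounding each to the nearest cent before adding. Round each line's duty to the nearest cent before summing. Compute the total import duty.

$197,201.87

Line 1 (8928.73, Quenland, 1,233 kg, $186,737.85):
Code 8928.73 is under a tariff-rate quota (threshold 1,777 kg). Quantity 1,233 kg is within the quota, so the in-quota rate 9.5% applies to the full value.
Duty = $186,737.85 × 9.5% = $17,740.10.
Line 2 (2935.05, Junland, 474 units, $90,315.96):
Base rate for 2935.05 is 20% + $1.87/unit.
Origin Junland qualifies under the Pelius–Junland agreement and 2935.05 is covered: preferential rate Free applies instead.
The additional-duty order on 2935.05 targets Vinar, not Junland; it does not apply.
Duty = $90,315.96 × 0% = $0.00.
Line 3 (6189.78, Junland, 3,462 kg, $747,757.38):
Base rate for 6189.78 is 24%.
Origin Junland is the FTA partner but 6189.78 is not on the preference list; base rate stands.
Duty = $747,757.38 × 24% = $179,461.77.
Total = $17,740.10 + $0.00 + $179,461.77 = $197,201.87.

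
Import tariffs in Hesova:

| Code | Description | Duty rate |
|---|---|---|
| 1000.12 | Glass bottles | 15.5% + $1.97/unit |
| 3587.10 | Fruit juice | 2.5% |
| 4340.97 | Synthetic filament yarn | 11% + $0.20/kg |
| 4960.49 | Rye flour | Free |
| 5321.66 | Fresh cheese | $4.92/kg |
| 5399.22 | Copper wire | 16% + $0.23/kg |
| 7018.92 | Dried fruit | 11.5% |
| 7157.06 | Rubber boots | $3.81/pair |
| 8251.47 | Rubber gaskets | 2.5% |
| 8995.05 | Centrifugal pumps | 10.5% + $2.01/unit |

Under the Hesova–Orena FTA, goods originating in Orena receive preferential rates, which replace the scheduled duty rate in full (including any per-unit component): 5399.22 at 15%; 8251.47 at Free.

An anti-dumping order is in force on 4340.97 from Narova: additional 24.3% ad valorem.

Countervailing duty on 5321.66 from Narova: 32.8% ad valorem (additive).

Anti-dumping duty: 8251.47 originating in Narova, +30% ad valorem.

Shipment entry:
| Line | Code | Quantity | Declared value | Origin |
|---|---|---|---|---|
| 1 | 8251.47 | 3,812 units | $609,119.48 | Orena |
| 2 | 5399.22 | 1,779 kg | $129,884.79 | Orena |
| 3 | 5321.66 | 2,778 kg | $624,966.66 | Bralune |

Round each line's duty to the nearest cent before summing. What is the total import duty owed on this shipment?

$33,150.48

Line 1 (8251.47, Orena, 3,812 units, $609,119.48):
Base rate for 8251.47 is 2.5%.
Origin Orena qualifies under the Hesova–Orena agreement and 8251.47 is covered: preferential rate Free applies instead.
The additional-duty order on 8251.47 targets Narova, not Orena; it does not apply.
Duty = $609,119.48 × 0% = $0.00.
Line 2 (5399.22, Orena, 1,779 kg, $129,884.79):
Base rate for 5399.22 is 16% + $0.23/kg.
Origin Orena qualifies under the Hesova–Orena agreement and 5399.22 is covered: preferential rate 15% applies instead.
Duty = $129,884.79 × 15% = $19,482.72.
Line 3 (5321.66, Bralune, 2,778 kg, $624,966.66):
Base rate for 5321.66 is $4.92/kg.
The additional-duty order on 5321.66 targets Narova, not Bralune; it does not apply.
Duty = 2,778 × $4.92 = $13,667.76.
Total = $0.00 + $19,482.72 + $13,667.76 = $33,150.48.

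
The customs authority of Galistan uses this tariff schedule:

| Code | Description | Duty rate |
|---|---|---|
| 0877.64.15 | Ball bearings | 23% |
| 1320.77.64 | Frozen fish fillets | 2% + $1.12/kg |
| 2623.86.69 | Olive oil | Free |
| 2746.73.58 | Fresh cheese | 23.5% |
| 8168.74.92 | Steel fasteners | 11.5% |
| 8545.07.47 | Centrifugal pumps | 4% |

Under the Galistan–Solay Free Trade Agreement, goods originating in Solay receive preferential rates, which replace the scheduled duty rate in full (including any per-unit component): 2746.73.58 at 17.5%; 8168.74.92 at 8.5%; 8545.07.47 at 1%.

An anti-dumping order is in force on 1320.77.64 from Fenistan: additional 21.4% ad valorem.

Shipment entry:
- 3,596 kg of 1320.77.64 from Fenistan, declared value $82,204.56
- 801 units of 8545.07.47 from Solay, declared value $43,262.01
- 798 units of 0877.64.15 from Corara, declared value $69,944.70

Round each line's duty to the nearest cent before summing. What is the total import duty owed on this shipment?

Line 1 (1320.77.64, Fenistan, 3,596 kg, $82,204.56):
Base rate for 1320.77.64 is 2% + $1.12/kg.
Additional duty on 1320.77.64 from Fenistan: +21.4%. Applied ad valorem rate: 2% + 21.4% = 23.4%.
Duty = $82,204.56 × 23.4% + 3,596 × $1.12 = $23,263.39.
Line 2 (8545.07.47, Solay, 801 units, $43,262.01):
Base rate for 8545.07.47 is 4%.
Origin Solay qualifies under the Galistan–Solay agreement and 8545.07.47 is covered: preferential rate 1% applies instead.
Duty = $43,262.01 × 1% = $432.62.
Line 3 (0877.64.15, Corara, 798 units, $69,944.70):
Base rate for 0877.64.15 is 23%.
Duty = $69,944.70 × 23% = $16,087.28.
Total = $23,263.39 + $432.62 + $16,087.28 = $39,783.29.

$39,783.29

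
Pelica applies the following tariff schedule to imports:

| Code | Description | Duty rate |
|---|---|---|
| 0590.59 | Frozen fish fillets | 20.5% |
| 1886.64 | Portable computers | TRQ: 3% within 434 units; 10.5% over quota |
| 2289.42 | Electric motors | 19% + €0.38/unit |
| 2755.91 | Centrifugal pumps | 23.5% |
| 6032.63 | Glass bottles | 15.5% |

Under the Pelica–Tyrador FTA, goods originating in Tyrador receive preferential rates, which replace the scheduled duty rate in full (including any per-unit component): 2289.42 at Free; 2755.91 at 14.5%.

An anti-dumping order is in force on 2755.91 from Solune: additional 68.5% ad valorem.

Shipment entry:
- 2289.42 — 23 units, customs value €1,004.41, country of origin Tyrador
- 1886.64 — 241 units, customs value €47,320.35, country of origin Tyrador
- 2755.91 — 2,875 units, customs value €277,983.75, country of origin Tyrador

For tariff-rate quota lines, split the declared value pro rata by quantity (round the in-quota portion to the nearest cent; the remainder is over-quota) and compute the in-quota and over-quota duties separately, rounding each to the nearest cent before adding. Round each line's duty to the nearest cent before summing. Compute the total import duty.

Line 1 (2289.42, Tyrador, 23 units, €1,004.41):
Base rate for 2289.42 is 19% + €0.38/unit.
Origin Tyrador qualifies under the Pelica–Tyrador agreement and 2289.42 is covered: preferential rate Free applies instead.
Duty = €1,004.41 × 0% = €0.00.
Line 2 (1886.64, Tyrador, 241 units, €47,320.35):
Code 1886.64 is under a tariff-rate quota (threshold 434 units). Quantity 241 units is within the quota, so the in-quota rate 3% applies to the full value.
Duty = €47,320.35 × 3% = €1,419.61.
Line 3 (2755.91, Tyrador, 2,875 units, €277,983.75):
Base rate for 2755.91 is 23.5%.
Origin Tyrador qualifies under the Pelica–Tyrador agreement and 2755.91 is covered: preferential rate 14.5% applies instead.
The additional-duty order on 2755.91 targets Solune, not Tyrador; it does not apply.
Duty = €277,983.75 × 14.5% = €40,307.64.
Total = €0.00 + €1,419.61 + €40,307.64 = €41,727.25.

€41,727.25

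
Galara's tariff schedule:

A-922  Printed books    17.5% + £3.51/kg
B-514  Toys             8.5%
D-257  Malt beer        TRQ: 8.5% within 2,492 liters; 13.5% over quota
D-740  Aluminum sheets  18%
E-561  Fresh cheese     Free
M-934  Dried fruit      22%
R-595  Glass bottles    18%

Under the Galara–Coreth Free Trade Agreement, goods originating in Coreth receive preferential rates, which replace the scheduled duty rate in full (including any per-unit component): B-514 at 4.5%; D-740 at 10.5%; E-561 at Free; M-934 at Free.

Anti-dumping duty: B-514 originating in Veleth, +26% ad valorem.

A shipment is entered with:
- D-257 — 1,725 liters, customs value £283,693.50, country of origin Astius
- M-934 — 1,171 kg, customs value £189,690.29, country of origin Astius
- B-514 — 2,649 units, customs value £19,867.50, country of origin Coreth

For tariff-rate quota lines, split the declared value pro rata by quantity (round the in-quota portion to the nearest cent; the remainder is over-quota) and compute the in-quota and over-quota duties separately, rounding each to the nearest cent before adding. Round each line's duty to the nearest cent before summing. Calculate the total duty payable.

Line 1 (D-257, Astius, 1,725 liters, £283,693.50):
Code D-257 is under a tariff-rate quota (threshold 2,492 liters). Quantity 1,725 liters is within the quota, so the in-quota rate 8.5% applies to the full value.
Duty = £283,693.50 × 8.5% = £24,113.95.
Line 2 (M-934, Astius, 1,171 kg, £189,690.29):
Base rate for M-934 is 22%.
M-934 has an FTA preferential rate, but origin Astius is not Coreth; base rate stands.
Duty = £189,690.29 × 22% = £41,731.86.
Line 3 (B-514, Coreth, 2,649 units, £19,867.50):
Base rate for B-514 is 8.5%.
Origin Coreth qualifies under the Galara–Coreth agreement and B-514 is covered: preferential rate 4.5% applies instead.
The additional-duty order on B-514 targets Veleth, not Coreth; it does not apply.
Duty = £19,867.50 × 4.5% = £894.04.
Total = £24,113.95 + £41,731.86 + £894.04 = £66,739.85.

£66,739.85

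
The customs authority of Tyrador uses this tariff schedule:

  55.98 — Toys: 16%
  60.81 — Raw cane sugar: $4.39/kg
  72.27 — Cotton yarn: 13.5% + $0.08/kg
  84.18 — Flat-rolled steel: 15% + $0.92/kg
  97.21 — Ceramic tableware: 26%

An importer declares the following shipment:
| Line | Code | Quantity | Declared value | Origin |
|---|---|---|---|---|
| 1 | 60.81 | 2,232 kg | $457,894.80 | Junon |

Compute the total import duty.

Line 1 (60.81, Junon, 2,232 kg, $457,894.80):
Base rate for 60.81 is $4.39/kg.
Duty = 2,232 × $4.39 = $9,798.48.

$9,798.48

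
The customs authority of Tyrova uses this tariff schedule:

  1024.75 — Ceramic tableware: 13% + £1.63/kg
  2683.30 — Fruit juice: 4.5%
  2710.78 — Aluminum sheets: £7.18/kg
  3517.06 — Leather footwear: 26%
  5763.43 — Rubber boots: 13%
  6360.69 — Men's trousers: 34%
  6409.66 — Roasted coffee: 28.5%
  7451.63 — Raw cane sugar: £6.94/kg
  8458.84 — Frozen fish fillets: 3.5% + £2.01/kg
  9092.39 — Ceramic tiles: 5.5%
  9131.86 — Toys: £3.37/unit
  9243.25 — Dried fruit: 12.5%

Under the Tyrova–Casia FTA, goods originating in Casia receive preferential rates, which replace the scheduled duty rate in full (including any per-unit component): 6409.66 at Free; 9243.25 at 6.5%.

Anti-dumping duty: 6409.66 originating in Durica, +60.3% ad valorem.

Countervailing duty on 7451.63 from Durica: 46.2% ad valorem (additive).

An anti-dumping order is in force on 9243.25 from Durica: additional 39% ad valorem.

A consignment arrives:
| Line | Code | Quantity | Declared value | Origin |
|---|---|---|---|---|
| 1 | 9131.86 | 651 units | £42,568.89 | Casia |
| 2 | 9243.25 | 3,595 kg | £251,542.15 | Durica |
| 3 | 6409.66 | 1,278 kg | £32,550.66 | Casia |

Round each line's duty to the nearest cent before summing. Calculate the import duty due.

£131,738.08

Line 1 (9131.86, Casia, 651 units, £42,568.89):
Base rate for 9131.86 is £3.37/unit.
Origin Casia is the FTA partner but 9131.86 is not on the preference list; base rate stands.
Duty = 651 × £3.37 = £2,193.87.
Line 2 (9243.25, Durica, 3,595 kg, £251,542.15):
Base rate for 9243.25 is 12.5%.
9243.25 has an FTA preferential rate, but origin Durica is not Casia; base rate stands.
Additional duty on 9243.25 from Durica: +39%. Applied ad valorem rate: 12.5% + 39% = 51.5%.
Duty = £251,542.15 × 51.5% = £129,544.21.
Line 3 (6409.66, Casia, 1,278 kg, £32,550.66):
Base rate for 6409.66 is 28.5%.
Origin Casia qualifies under the Tyrova–Casia agreement and 6409.66 is covered: preferential rate Free applies instead.
The additional-duty order on 6409.66 targets Durica, not Casia; it does not apply.
Duty = £32,550.66 × 0% = £0.00.
Total = £2,193.87 + £129,544.21 + £0.00 = £131,738.08.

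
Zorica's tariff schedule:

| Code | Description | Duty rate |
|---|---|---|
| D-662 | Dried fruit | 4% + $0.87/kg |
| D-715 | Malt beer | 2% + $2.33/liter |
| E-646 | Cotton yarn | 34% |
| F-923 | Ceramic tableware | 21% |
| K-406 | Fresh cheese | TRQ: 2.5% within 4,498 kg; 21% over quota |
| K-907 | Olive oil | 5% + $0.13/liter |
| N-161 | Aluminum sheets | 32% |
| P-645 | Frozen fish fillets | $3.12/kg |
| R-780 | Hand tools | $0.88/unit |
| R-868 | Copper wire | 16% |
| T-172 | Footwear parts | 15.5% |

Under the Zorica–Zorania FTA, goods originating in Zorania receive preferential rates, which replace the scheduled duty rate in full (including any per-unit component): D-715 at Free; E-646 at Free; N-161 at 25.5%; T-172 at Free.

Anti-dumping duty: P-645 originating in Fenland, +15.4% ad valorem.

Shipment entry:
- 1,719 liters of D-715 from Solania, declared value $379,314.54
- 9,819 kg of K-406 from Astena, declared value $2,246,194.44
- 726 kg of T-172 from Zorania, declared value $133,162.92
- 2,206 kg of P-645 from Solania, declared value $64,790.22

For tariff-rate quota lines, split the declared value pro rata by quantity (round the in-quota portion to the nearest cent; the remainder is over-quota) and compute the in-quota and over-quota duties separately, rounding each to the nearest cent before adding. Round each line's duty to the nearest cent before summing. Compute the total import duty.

$299,817.05

Line 1 (D-715, Solania, 1,719 liters, $379,314.54):
Base rate for D-715 is 2% + $2.33/liter.
D-715 has an FTA preferential rate, but origin Solania is not Zorania; base rate stands.
Duty = $379,314.54 × 2% + 1,719 × $2.33 = $11,591.56.
Line 2 (K-406, Astena, 9,819 kg, $2,246,194.44):
Code K-406 is under a tariff-rate quota (threshold 4,498 kg). In-quota: 4,498 kg at 2.5%; over-quota: 5,321 kg at 21%.
Pro-rata value split: in-quota = $2,246,194.44 × 4,498/9,819 = $1,028,962.48; over-quota = $2,246,194.44 − $1,028,962.48 = $1,217,231.96.
In-quota duty = $1,028,962.48 × 2.5% = $25,724.06. Over-quota duty = $1,217,231.96 × 21% = $255,618.71.
Line duty = $25,724.06 + $255,618.71 = $281,342.77.
Line 3 (T-172, Zorania, 726 kg, $133,162.92):
Base rate for T-172 is 15.5%.
Origin Zorania qualifies under the Zorica–Zorania agreement and T-172 is covered: preferential rate Free applies instead.
Duty = $133,162.92 × 0% = $0.00.
Line 4 (P-645, Solania, 2,206 kg, $64,790.22):
Base rate for P-645 is $3.12/kg.
The additional-duty order on P-645 targets Fenland, not Solania; it does not apply.
Duty = 2,206 × $3.12 = $6,882.72.
Total = $11,591.56 + $281,342.77 + $0.00 + $6,882.72 = $299,817.05.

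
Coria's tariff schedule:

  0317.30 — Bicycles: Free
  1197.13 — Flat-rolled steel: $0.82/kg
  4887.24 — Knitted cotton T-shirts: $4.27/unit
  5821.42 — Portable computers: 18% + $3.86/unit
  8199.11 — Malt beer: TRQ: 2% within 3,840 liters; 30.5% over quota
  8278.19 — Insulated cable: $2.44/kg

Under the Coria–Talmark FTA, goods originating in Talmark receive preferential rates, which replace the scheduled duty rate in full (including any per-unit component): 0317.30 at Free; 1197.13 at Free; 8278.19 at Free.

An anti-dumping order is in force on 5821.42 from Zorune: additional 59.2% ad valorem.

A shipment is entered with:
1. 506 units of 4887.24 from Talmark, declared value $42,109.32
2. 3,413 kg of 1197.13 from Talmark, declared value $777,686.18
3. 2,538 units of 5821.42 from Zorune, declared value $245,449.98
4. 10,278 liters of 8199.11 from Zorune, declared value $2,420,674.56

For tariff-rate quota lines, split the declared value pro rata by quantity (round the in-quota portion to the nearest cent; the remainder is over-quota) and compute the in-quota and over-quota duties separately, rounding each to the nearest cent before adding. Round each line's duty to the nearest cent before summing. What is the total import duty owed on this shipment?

$681,997.34

Line 1 (4887.24, Talmark, 506 units, $42,109.32):
Base rate for 4887.24 is $4.27/unit.
Origin Talmark is the FTA partner but 4887.24 is not on the preference list; base rate stands.
Duty = 506 × $4.27 = $2,160.62.
Line 2 (1197.13, Talmark, 3,413 kg, $777,686.18):
Base rate for 1197.13 is $0.82/kg.
Origin Talmark qualifies under the Coria–Talmark agreement and 1197.13 is covered: preferential rate Free applies instead.
Duty = $777,686.18 × 0% = $0.00.
Line 3 (5821.42, Zorune, 2,538 units, $245,449.98):
Base rate for 5821.42 is 18% + $3.86/unit.
Additional duty on 5821.42 from Zorune: +59.2%. Applied ad valorem rate: 18% + 59.2% = 77.2%.
Duty = $245,449.98 × 77.2% + 2,538 × $3.86 = $199,284.06.
Line 4 (8199.11, Zorune, 10,278 liters, $2,420,674.56):
Code 8199.11 is under a tariff-rate quota (threshold 3,840 liters). In-quota: 3,840 liters at 2%; over-quota: 6,438 liters at 30.5%.
Pro-rata value split: in-quota = $2,420,674.56 × 3,840/10,278 = $904,396.80; over-quota = $2,420,674.56 − $904,396.80 = $1,516,277.76.
In-quota duty = $904,396.80 × 2% = $18,087.94. Over-quota duty = $1,516,277.76 × 30.5% = $462,464.72.
Line duty = $18,087.94 + $462,464.72 = $480,552.66.
Total = $2,160.62 + $0.00 + $199,284.06 + $480,552.66 = $681,997.34.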